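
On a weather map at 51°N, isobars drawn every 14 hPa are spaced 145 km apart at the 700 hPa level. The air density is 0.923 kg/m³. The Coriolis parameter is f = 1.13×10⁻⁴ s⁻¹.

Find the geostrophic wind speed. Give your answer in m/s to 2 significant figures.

Pressure gradient: |∂P/∂n| = 1400 Pa / 145000 m = 9.66×10⁻³ Pa/m
Geostrophic balance (pressure-gradient force = Coriolis force):
V_g = (1/(fρ)) |∂P/∂n| = 9.66×10⁻³ / (1.13×10⁻⁴ × 0.923) = 92.6 m/s

93 m/s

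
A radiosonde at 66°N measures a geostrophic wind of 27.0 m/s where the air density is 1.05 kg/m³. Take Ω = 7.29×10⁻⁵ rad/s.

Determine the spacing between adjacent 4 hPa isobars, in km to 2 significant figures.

110 km

Coriolis parameter at 66°N:
f = 2Ω sin φ = 2 × 7.29×10⁻⁵ × sin 66° = 1.33×10⁻⁴ s⁻¹
Geostrophic balance rearranged: |∂P/∂n| = f ρ V_g
|∂P/∂n| = 1.33×10⁻⁴ × 1.05 × 27.0 = 3.78×10⁻³ Pa/m
Isobar spacing: Δn = ΔP/|∂P/∂n| = 400 Pa / 3.78×10⁻³ Pa/m = 105930 m ≈ 110 km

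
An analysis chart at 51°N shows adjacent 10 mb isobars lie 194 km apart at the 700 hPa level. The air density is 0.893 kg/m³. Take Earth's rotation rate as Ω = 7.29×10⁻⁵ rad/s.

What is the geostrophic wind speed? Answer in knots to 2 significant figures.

Coriolis parameter at 51°N:
f = 2Ω sin φ = 2 × 7.29×10⁻⁵ × sin 51° = 1.13×10⁻⁴ s⁻¹
Pressure gradient: |∂P/∂n| = 1000 Pa / 194000 m = 5.15×10⁻³ Pa/m
Geostrophic balance (pressure-gradient force = Coriolis force):
V_g = (1/(fρ)) |∂P/∂n| = 5.15×10⁻³ / (1.13×10⁻⁴ × 0.893) = 50.9 m/s
Converting: 50.9 m/s × 1.944 = 99 knots

99 knots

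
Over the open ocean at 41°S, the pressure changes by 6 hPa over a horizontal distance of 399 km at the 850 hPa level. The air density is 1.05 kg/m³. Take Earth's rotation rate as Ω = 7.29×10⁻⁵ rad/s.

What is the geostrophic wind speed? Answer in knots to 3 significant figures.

Coriolis parameter at 41°S:
f = 2Ω sin φ = 2 × 7.29×10⁻⁵ × sin 41° = 9.57×10⁻⁵ s⁻¹
Pressure gradient: |∂P/∂n| = 600 Pa / 399000 m = 1.50×10⁻³ Pa/m
Geostrophic balance (pressure-gradient force = Coriolis force):
V_g = (1/(fρ)) |∂P/∂n| = 1.50×10⁻³ / (9.57×10⁻⁵ × 1.05) = 15.0 m/s
Converting: 15.0 m/s × 1.944 = 29.1 knots

29.1 knots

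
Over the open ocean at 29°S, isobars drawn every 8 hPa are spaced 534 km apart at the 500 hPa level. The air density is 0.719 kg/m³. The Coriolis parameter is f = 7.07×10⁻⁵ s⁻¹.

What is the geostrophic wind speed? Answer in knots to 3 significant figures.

Pressure gradient: |∂P/∂n| = 800 Pa / 534000 m = 1.50×10⁻³ Pa/m
Geostrophic balance (pressure-gradient force = Coriolis force):
V_g = (1/(fρ)) |∂P/∂n| = 1.50×10⁻³ / (7.07×10⁻⁵ × 0.719) = 29.5 m/s
Converting: 29.5 m/s × 1.944 = 57.3 knots

57.3 knots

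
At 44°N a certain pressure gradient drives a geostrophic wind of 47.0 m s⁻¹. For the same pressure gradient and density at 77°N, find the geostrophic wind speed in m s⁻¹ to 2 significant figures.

With the same pressure gradient and density, V_g ∝ 1/f ∝ 1/sin φ.
V₂ = V₁ · sin φ₁ / sin φ₂ = 47.0 × sin 44° / sin 77°
V₂ = 47.0 × 0.6947/0.9744 = 34 m s⁻¹

34 m s⁻¹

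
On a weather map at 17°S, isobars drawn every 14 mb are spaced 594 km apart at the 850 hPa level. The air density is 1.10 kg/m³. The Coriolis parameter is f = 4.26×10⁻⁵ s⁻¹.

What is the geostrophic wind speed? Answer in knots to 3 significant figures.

97.8 knots

Pressure gradient: |∂P/∂n| = 1400 Pa / 594000 m = 2.36×10⁻³ Pa/m
Geostrophic balance (pressure-gradient force = Coriolis force):
V_g = (1/(fρ)) |∂P/∂n| = 2.36×10⁻³ / (4.26×10⁻⁵ × 1.10) = 50.3 m/s
Converting: 50.3 m/s × 1.944 = 97.8 knots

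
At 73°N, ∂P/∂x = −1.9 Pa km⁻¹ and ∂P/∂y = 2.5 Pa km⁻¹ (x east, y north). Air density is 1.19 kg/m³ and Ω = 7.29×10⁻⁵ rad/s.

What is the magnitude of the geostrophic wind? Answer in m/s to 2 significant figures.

19 m/s

Coriolis parameter at 73°N:
f = 2Ω sin φ = 2 × 7.29×10⁻⁵ × sin 73° = 1.39×10⁻⁴ s⁻¹
Component geostrophic relations (x east, y north):
u_g = −(1/(fρ)) ∂P/∂y,  v_g = (1/(fρ)) ∂P/∂x
u_g = −(2.5×10⁻³)/(1.39×10⁻⁴ × 1.19) = −15.1 m/s;  v_g = (−1.9×10⁻³)/(1.39×10⁻⁴ × 1.19) = −11.5 m/s
|V_g| = √(u_g² + v_g²) = 18.9 m/s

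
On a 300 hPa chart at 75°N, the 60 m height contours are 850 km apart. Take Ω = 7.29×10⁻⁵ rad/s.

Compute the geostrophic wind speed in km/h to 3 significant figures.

17.7 km/h

Coriolis parameter at 75°N:
f = 2Ω sin φ = 2 × 7.29×10⁻⁵ × sin 75° = 1.41×10⁻⁴ s⁻¹
Height gradient: |∂Z/∂n| = 60 m / 850000 m = 7.06×10⁻⁵
On a pressure surface, geostrophic balance gives V_g = (g/f)|∂Z/∂n|:
V_g = 9.81 × 7.06×10⁻⁵ / 1.41×10⁻⁴ = 4.92 m/s
Converting: 4.92 m/s × 3.6 = 17.7 km/h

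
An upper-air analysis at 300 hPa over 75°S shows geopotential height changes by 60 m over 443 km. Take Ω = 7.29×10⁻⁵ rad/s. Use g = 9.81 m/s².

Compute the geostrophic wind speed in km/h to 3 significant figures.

Coriolis parameter at 75°S:
f = 2Ω sin φ = 2 × 7.29×10⁻⁵ × sin 75° = 1.41×10⁻⁴ s⁻¹
Height gradient: |∂Z/∂n| = 60 m / 443000 m = 1.35×10⁻⁴
On a pressure surface, geostrophic balance gives V_g = (g/f)|∂Z/∂n|:
V_g = 9.81 × 1.35×10⁻⁴ / 1.41×10⁻⁴ = 9.43 m/s
Converting: 9.43 m/s × 3.6 = 34.0 km/h

34.0 km/h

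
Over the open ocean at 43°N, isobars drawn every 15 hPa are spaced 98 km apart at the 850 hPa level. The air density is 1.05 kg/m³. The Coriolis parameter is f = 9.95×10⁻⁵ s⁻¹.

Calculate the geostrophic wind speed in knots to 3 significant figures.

285 knots

Pressure gradient: |∂P/∂n| = 1500 Pa / 98000 m = 1.53×10⁻² Pa/m
Geostrophic balance (pressure-gradient force = Coriolis force):
V_g = (1/(fρ)) |∂P/∂n| = 1.53×10⁻² / (9.95×10⁻⁵ × 1.05) = 147 m/s
Converting: 147 m/s × 1.944 = 285 knots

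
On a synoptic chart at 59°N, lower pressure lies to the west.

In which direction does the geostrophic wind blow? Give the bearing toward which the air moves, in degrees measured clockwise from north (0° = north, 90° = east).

The pressure-gradient force points toward the west (bearing 270°).
Geostrophic balance: in the Northern Hemisphere the Coriolis force deflects motion to the right, so the geostrophic wind blows 90° to the right of the pressure-gradient force (low pressure on the left).
Rotating 270° by 90° clockwise gives 000° — the wind blows toward the north.

000°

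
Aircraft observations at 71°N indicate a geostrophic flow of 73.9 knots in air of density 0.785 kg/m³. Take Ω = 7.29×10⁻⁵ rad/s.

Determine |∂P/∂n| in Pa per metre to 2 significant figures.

Coriolis parameter at 71°N:
f = 2Ω sin φ = 2 × 7.29×10⁻⁵ × sin 71° = 1.38×10⁻⁴ s⁻¹
Wind speed in SI: 73.9 knots = 38.0 m/s
Geostrophic balance rearranged: |∂P/∂n| = f ρ V_g
|∂P/∂n| = 1.38×10⁻⁴ × 0.785 × 38.0 = 4.11×10⁻³ Pa/m

4.1×10⁻³ Pa/m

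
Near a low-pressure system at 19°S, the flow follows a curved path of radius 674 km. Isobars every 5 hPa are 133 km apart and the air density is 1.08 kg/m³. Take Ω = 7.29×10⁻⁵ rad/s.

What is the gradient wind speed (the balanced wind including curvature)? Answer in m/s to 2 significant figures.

35 m/s

Coriolis parameter at 19°S:
f = 2Ω sin φ = 2 × 7.29×10⁻⁵ × sin 19° = 4.75×10⁻⁵ s⁻¹
Pressure gradient: |∂P/∂n| = 500 Pa / 133000 m = 3.76×10⁻³ Pa/m
Geostrophic speed: V_g = |∂P/∂n|/(fρ) = 3.76×10⁻³/(4.75×10⁻⁵ × 1.08) = 73.3 m/s
Around a low, centrifugal force acts outward with Coriolis, so pressure-gradient force balances both:
(1/ρ)|∂P/∂n| = fV + V²/R  →  V² + fR·V − fR·V_g = 0
With fR = 4.75×10⁻⁵ × 674×10³ m = 32.0 m/s:
V = [−fR + √((fR)² + 4 fR V_g)]/2 = [−32.0 + √(32.0² + 4×32.0×73.3)]/2 = 35 m/s
Subgeostrophic (V < V_g = 73.3 m/s), as expected around a low.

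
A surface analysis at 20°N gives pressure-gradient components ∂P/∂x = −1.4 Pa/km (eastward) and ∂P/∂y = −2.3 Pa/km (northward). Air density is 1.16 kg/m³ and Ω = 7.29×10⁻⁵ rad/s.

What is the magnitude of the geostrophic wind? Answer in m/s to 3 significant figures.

46.5 m/s

Coriolis parameter at 20°N:
f = 2Ω sin φ = 2 × 7.29×10⁻⁵ × sin 20° = 4.99×10⁻⁵ s⁻¹
Component geostrophic relations (x east, y north):
u_g = −(1/(fρ)) ∂P/∂y,  v_g = (1/(fρ)) ∂P/∂x
u_g = −(−2.3×10⁻³)/(4.99×10⁻⁵ × 1.16) = 39.8 m/s;  v_g = (−1.4×10⁻³)/(4.99×10⁻⁵ × 1.16) = −24.2 m/s
|V_g| = √(u_g² + v_g²) = 46.5 m/s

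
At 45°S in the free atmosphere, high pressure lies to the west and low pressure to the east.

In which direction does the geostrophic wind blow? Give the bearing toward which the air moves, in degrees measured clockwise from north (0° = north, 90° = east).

000°

The pressure-gradient force points toward the east (bearing 090°).
Geostrophic balance: in the Southern Hemisphere the Coriolis force deflects motion to the left, so the geostrophic wind blows 90° to the left of the pressure-gradient force (low pressure on the right).
Rotating 090° by 90° counterclockwise gives 000° — the wind blows toward the north.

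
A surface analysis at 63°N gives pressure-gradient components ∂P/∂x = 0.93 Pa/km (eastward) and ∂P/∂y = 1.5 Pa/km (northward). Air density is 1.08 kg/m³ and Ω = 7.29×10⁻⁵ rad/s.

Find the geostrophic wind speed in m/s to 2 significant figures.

13 m/s

Coriolis parameter at 63°N:
f = 2Ω sin φ = 2 × 7.29×10⁻⁵ × sin 63° = 1.30×10⁻⁴ s⁻¹
Component geostrophic relations (x east, y north):
u_g = −(1/(fρ)) ∂P/∂y,  v_g = (1/(fρ)) ∂P/∂x
u_g = −(1.5×10⁻³)/(1.30×10⁻⁴ × 1.08) = −10.7 m/s;  v_g = (0.93×10⁻³)/(1.30×10⁻⁴ × 1.08) = 6.63 m/s
|V_g| = √(u_g² + v_g²) = 12.6 m/s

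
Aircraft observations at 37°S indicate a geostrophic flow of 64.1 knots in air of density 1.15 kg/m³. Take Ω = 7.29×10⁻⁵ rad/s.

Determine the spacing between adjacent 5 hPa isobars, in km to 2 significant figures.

150 km

Coriolis parameter at 37°S:
f = 2Ω sin φ = 2 × 7.29×10⁻⁵ × sin 37° = 8.77×10⁻⁵ s⁻¹
Wind speed in SI: 64.1 knots = 33.0 m/s
Geostrophic balance rearranged: |∂P/∂n| = f ρ V_g
|∂P/∂n| = 8.77×10⁻⁵ × 1.15 × 33.0 = 3.33×10⁻³ Pa/m
Isobar spacing: Δn = ΔP/|∂P/∂n| = 500 Pa / 3.33×10⁻³ Pa/m = 150264 m ≈ 150 km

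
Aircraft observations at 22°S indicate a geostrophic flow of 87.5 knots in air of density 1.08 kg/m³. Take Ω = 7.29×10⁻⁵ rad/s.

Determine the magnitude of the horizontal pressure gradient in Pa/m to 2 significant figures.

2.7×10⁻³ Pa/m

Coriolis parameter at 22°S:
f = 2Ω sin φ = 2 × 7.29×10⁻⁵ × sin 22° = 5.46×10⁻⁵ s⁻¹
Wind speed in SI: 87.5 knots = 45.0 m/s
Geostrophic balance rearranged: |∂P/∂n| = f ρ V_g
|∂P/∂n| = 5.46×10⁻⁵ × 1.08 × 45.0 = 2.66×10⁻³ Pa/m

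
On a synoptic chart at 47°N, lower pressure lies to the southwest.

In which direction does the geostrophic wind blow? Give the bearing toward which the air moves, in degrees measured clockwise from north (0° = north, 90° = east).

315°

The pressure-gradient force points toward the southwest (bearing 225°).
Geostrophic balance: in the Northern Hemisphere the Coriolis force deflects motion to the right, so the geostrophic wind blows 90° to the right of the pressure-gradient force (low pressure on the left).
Rotating 225° by 90° clockwise gives 315° — the wind blows toward the northwest.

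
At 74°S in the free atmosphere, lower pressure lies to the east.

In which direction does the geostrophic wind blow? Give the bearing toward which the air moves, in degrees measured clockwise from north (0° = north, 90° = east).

000°

The pressure-gradient force points toward the east (bearing 090°).
Geostrophic balance: in the Southern Hemisphere the Coriolis force deflects motion to the left, so the geostrophic wind blows 90° to the left of the pressure-gradient force (low pressure on the right).
Rotating 090° by 90° counterclockwise gives 000° — the wind blows toward the north.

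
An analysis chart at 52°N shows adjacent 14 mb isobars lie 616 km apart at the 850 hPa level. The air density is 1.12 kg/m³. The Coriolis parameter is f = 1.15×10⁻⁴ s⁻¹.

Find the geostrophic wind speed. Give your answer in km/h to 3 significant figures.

63.5 km/h

Pressure gradient: |∂P/∂n| = 1400 Pa / 616000 m = 2.27×10⁻³ Pa/m
Geostrophic balance (pressure-gradient force = Coriolis force):
V_g = (1/(fρ)) |∂P/∂n| = 2.27×10⁻³ / (1.15×10⁻⁴ × 1.12) = 17.6 m/s
Converting: 17.6 m/s × 3.6 = 63.5 km/h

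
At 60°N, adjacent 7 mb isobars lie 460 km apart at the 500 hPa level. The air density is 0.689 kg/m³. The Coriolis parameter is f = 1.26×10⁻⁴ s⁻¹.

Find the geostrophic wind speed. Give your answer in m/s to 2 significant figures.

Pressure gradient: |∂P/∂n| = 700 Pa / 460000 m = 1.52×10⁻³ Pa/m
Geostrophic balance (pressure-gradient force = Coriolis force):
V_g = (1/(fρ)) |∂P/∂n| = 1.52×10⁻³ / (1.26×10⁻⁴ × 0.689) = 17.5 m/s

18 m/s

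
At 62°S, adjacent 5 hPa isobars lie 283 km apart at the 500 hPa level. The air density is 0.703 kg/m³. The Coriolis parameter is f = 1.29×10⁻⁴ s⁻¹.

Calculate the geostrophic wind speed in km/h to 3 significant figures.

70.1 km/h

Pressure gradient: |∂P/∂n| = 500 Pa / 283000 m = 1.77×10⁻³ Pa/m
Geostrophic balance (pressure-gradient force = Coriolis force):
V_g = (1/(fρ)) |∂P/∂n| = 1.77×10⁻³ / (1.29×10⁻⁴ × 0.703) = 19.5 m/s
Converting: 19.5 m/s × 3.6 = 70.1 km/h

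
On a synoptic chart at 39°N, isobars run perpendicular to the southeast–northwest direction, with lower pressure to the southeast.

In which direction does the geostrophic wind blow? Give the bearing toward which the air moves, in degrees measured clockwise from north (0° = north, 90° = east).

The pressure-gradient force points toward the southeast (bearing 135°).
Geostrophic balance: in the Northern Hemisphere the Coriolis force deflects motion to the right, so the geostrophic wind blows 90° to the right of the pressure-gradient force (low pressure on the left).
Rotating 135° by 90° clockwise gives 225° — the wind blows toward the southwest.

225°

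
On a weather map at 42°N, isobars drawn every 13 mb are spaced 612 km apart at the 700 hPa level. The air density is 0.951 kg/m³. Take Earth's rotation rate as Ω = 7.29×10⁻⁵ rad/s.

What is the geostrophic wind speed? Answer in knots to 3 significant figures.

Coriolis parameter at 42°N:
f = 2Ω sin φ = 2 × 7.29×10⁻⁵ × sin 42° = 9.76×10⁻⁵ s⁻¹
Pressure gradient: |∂P/∂n| = 1300 Pa / 612000 m = 2.12×10⁻³ Pa/m
Geostrophic balance (pressure-gradient force = Coriolis force):
V_g = (1/(fρ)) |∂P/∂n| = 2.12×10⁻³ / (9.76×10⁻⁵ × 0.951) = 22.9 m/s
Converting: 22.9 m/s × 1.944 = 44.5 knots

44.5 knots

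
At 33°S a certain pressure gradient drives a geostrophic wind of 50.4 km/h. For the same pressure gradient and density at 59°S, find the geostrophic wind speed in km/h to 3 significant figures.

With the same pressure gradient and density, V_g ∝ 1/f ∝ 1/sin φ.
V₂ = V₁ · sin φ₁ / sin φ₂ = 50.4 × sin 33° / sin 59°
V₂ = 50.4 × 0.5446/0.8572 = 32.0 km/h

32.0 km/h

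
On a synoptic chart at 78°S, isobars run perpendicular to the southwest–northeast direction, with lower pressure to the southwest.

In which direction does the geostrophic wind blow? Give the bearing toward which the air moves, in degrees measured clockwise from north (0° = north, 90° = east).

135°

The pressure-gradient force points toward the southwest (bearing 225°).
Geostrophic balance: in the Southern Hemisphere the Coriolis force deflects motion to the left, so the geostrophic wind blows 90° to the left of the pressure-gradient force (low pressure on the right).
Rotating 225° by 90° counterclockwise gives 135° — the wind blows toward the southeast.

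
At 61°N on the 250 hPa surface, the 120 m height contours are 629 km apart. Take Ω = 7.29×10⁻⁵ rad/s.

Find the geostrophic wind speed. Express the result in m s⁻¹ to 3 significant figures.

Coriolis parameter at 61°N:
f = 2Ω sin φ = 2 × 7.29×10⁻⁵ × sin 61° = 1.28×10⁻⁴ s⁻¹
Height gradient: |∂Z/∂n| = 120 m / 629000 m = 1.91×10⁻⁴
On a pressure surface, geostrophic balance gives V_g = (g/f)|∂Z/∂n|:
V_g = 9.81 × 1.91×10⁻⁴ / 1.28×10⁻⁴ = 14.7 m/s

14.7 m s⁻¹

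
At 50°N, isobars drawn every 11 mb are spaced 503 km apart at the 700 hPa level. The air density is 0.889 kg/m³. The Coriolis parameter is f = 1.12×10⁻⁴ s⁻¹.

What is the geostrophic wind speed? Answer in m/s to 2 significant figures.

Pressure gradient: |∂P/∂n| = 1100 Pa / 503000 m = 2.19×10⁻³ Pa/m
Geostrophic balance (pressure-gradient force = Coriolis force):
V_g = (1/(fρ)) |∂P/∂n| = 2.19×10⁻³ / (1.12×10⁻⁴ × 0.889) = 22.0 m/s

22 m/s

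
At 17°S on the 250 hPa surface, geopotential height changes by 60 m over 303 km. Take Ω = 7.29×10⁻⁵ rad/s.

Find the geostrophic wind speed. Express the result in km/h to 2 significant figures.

Coriolis parameter at 17°S:
f = 2Ω sin φ = 2 × 7.29×10⁻⁵ × sin 17° = 4.26×10⁻⁵ s⁻¹
Height gradient: |∂Z/∂n| = 60 m / 303000 m = 1.98×10⁻⁴
On a pressure surface, geostrophic balance gives V_g = (g/f)|∂Z/∂n|:
V_g = 9.81 × 1.98×10⁻⁴ / 4.26×10⁻⁵ = 45.6 m/s
Converting: 45.6 m/s × 3.6 = 160 km/h

160 km/h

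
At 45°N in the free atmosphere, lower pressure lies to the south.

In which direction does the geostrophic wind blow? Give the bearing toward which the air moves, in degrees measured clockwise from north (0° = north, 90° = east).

The pressure-gradient force points toward the south (bearing 180°).
Geostrophic balance: in the Northern Hemisphere the Coriolis force deflects motion to the right, so the geostrophic wind blows 90° to the right of the pressure-gradient force (low pressure on the left).
Rotating 180° by 90° clockwise gives 270° — the wind blows toward the west.

270°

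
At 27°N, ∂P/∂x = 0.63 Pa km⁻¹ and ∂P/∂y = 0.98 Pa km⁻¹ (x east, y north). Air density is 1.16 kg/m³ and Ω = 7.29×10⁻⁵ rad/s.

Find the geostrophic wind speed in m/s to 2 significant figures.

15 m/s

Coriolis parameter at 27°N:
f = 2Ω sin φ = 2 × 7.29×10⁻⁵ × sin 27° = 6.62×10⁻⁵ s⁻¹
Component geostrophic relations (x east, y north):
u_g = −(1/(fρ)) ∂P/∂y,  v_g = (1/(fρ)) ∂P/∂x
u_g = −(0.98×10⁻³)/(6.62×10⁻⁵ × 1.16) = −12.8 m/s;  v_g = (0.63×10⁻³)/(6.62×10⁻⁵ × 1.16) = 8.20 m/s
|V_g| = √(u_g² + v_g²) = 15.2 m/s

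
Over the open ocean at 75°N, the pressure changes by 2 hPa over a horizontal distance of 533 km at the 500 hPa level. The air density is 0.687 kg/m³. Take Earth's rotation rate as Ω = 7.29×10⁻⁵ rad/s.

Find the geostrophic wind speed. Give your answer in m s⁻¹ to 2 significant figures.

3.9 m s⁻¹

Coriolis parameter at 75°N:
f = 2Ω sin φ = 2 × 7.29×10⁻⁵ × sin 75° = 1.41×10⁻⁴ s⁻¹
Pressure gradient: |∂P/∂n| = 200 Pa / 533000 m = 3.75×10⁻⁴ Pa/m
Geostrophic balance (pressure-gradient force = Coriolis force):
V_g = (1/(fρ)) |∂P/∂n| = 3.75×10⁻⁴ / (1.41×10⁻⁴ × 0.687) = 3.88 m/s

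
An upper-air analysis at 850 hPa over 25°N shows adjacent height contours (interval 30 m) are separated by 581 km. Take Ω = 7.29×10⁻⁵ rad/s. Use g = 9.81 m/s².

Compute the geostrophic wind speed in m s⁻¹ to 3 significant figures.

8.22 m s⁻¹

Coriolis parameter at 25°N:
f = 2Ω sin φ = 2 × 7.29×10⁻⁵ × sin 25° = 6.16×10⁻⁵ s⁻¹
Height gradient: |∂Z/∂n| = 30 m / 581000 m = 5.16×10⁻⁵
On a pressure surface, geostrophic balance gives V_g = (g/f)|∂Z/∂n|:
V_g = 9.81 × 5.16×10⁻⁵ / 6.16×10⁻⁵ = 8.22 m/s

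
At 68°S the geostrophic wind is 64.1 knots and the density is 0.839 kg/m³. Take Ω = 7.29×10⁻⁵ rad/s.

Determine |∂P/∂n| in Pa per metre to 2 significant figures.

3.7×10⁻³ Pa/m

Coriolis parameter at 68°S:
f = 2Ω sin φ = 2 × 7.29×10⁻⁵ × sin 68° = 1.35×10⁻⁴ s⁻¹
Wind speed in SI: 64.1 knots = 33.0 m/s
Geostrophic balance rearranged: |∂P/∂n| = f ρ V_g
|∂P/∂n| = 1.35×10⁻⁴ × 0.839 × 33.0 = 3.74×10⁻³ Pa/m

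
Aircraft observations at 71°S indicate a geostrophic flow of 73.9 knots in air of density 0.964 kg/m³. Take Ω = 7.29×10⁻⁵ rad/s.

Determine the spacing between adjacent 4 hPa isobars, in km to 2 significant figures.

Coriolis parameter at 71°S:
f = 2Ω sin φ = 2 × 7.29×10⁻⁵ × sin 71° = 1.38×10⁻⁴ s⁻¹
Wind speed in SI: 73.9 knots = 38.0 m/s
Geostrophic balance rearranged: |∂P/∂n| = f ρ V_g
|∂P/∂n| = 1.38×10⁻⁴ × 0.964 × 38.0 = 5.05×10⁻³ Pa/m
Isobar spacing: Δn = ΔP/|∂P/∂n| = 400 Pa / 5.05×10⁻³ Pa/m = 79172 m ≈ 79 km

79 km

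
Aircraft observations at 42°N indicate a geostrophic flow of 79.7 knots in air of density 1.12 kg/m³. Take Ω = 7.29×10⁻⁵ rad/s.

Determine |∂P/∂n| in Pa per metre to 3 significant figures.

Coriolis parameter at 42°N:
f = 2Ω sin φ = 2 × 7.29×10⁻⁵ × sin 42° = 9.76×10⁻⁵ s⁻¹
Wind speed in SI: 79.7 knots = 41.0 m/s
Geostrophic balance rearranged: |∂P/∂n| = f ρ V_g
|∂P/∂n| = 9.76×10⁻⁵ × 1.12 × 41.0 = 4.48×10⁻³ Pa/m

4.48×10⁻³ Pa/m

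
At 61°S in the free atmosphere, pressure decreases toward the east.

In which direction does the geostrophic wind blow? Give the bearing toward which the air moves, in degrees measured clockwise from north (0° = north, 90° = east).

000°

The pressure-gradient force points toward the east (bearing 090°).
Geostrophic balance: in the Southern Hemisphere the Coriolis force deflects motion to the left, so the geostrophic wind blows 90° to the left of the pressure-gradient force (low pressure on the right).
Rotating 090° by 90° counterclockwise gives 000° — the wind blows toward the north.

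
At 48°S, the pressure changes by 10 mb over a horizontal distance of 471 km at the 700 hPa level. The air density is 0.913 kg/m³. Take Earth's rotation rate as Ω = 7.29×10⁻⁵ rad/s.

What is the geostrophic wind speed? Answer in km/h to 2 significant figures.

77 km/h

Coriolis parameter at 48°S:
f = 2Ω sin φ = 2 × 7.29×10⁻⁵ × sin 48° = 1.08×10⁻⁴ s⁻¹
Pressure gradient: |∂P/∂n| = 1000 Pa / 471000 m = 2.12×10⁻³ Pa/m
Geostrophic balance (pressure-gradient force = Coriolis force):
V_g = (1/(fρ)) |∂P/∂n| = 2.12×10⁻³ / (1.08×10⁻⁴ × 0.913) = 21.5 m/s
Converting: 21.5 m/s × 3.6 = 77 km/h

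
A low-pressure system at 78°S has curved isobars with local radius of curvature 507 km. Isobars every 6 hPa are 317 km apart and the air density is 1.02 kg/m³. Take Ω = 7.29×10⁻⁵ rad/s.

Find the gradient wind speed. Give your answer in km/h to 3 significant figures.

40.5 km/h

Coriolis parameter at 78°S:
f = 2Ω sin φ = 2 × 7.29×10⁻⁵ × sin 78° = 1.43×10⁻⁴ s⁻¹
Pressure gradient: |∂P/∂n| = 600 Pa / 317000 m = 1.89×10⁻³ Pa/m
Geostrophic speed: V_g = |∂P/∂n|/(fρ) = 1.89×10⁻³/(1.43×10⁻⁴ × 1.02) = 13.0 m/s
Around a low, centrifugal force acts outward with Coriolis, so pressure-gradient force balances both:
(1/ρ)|∂P/∂n| = fV + V²/R  →  V² + fR·V − fR·V_g = 0
With fR = 1.43×10⁻⁴ × 507×10³ m = 72.3 m/s:
V = [−fR + √((fR)² + 4 fR V_g)]/2 = [−72.3 + √(72.3² + 4×72.3×13)]/2 = 11.3 m/s
Subgeostrophic (V < V_g = 13 m/s), as expected around a low.
Converting: 11.3 m/s × 3.6 = 40.5 km/h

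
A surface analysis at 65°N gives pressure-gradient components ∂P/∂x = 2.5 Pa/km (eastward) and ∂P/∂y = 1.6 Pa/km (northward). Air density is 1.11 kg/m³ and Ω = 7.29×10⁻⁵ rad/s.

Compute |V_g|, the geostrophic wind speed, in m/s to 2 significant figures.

Coriolis parameter at 65°N:
f = 2Ω sin φ = 2 × 7.29×10⁻⁵ × sin 65° = 1.32×10⁻⁴ s⁻¹
Component geostrophic relations (x east, y north):
u_g = −(1/(fρ)) ∂P/∂y,  v_g = (1/(fρ)) ∂P/∂x
u_g = −(1.6×10⁻³)/(1.32×10⁻⁴ × 1.11) = −10.9 m/s;  v_g = (2.5×10⁻³)/(1.32×10⁻⁴ × 1.11) = 17.0 m/s
|V_g| = √(u_g² + v_g²) = 20.2 m/s

20 m/s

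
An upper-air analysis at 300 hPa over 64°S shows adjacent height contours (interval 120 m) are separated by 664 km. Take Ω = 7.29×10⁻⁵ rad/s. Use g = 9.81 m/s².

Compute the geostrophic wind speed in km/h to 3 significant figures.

Coriolis parameter at 64°S:
f = 2Ω sin φ = 2 × 7.29×10⁻⁵ × sin 64° = 1.31×10⁻⁴ s⁻¹
Height gradient: |∂Z/∂n| = 120 m / 664000 m = 1.81×10⁻⁴
On a pressure surface, geostrophic balance gives V_g = (g/f)|∂Z/∂n|:
V_g = 9.81 × 1.81×10⁻⁴ / 1.31×10⁻⁴ = 13.5 m/s
Converting: 13.5 m/s × 3.6 = 48.7 km/h

48.7 km/h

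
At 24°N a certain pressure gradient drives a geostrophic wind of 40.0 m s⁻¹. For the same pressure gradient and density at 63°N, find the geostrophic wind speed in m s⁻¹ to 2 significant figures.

18 m s⁻¹

With the same pressure gradient and density, V_g ∝ 1/f ∝ 1/sin φ.
V₂ = V₁ · sin φ₁ / sin φ₂ = 40.0 × sin 24° / sin 63°
V₂ = 40.0 × 0.4067/0.8910 = 18 m s⁻¹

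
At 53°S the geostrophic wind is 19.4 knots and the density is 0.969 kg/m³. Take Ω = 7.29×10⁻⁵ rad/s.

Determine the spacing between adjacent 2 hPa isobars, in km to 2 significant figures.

Coriolis parameter at 53°S:
f = 2Ω sin φ = 2 × 7.29×10⁻⁵ × sin 53° = 1.16×10⁻⁴ s⁻¹
Wind speed in SI: 19.4 knots = 9.98 m/s
Geostrophic balance rearranged: |∂P/∂n| = f ρ V_g
|∂P/∂n| = 1.16×10⁻⁴ × 0.969 × 9.98 = 1.13×10⁻³ Pa/m
Isobar spacing: Δn = ΔP/|∂P/∂n| = 200 Pa / 1.13×10⁻³ Pa/m = 177607 m ≈ 180 km

180 km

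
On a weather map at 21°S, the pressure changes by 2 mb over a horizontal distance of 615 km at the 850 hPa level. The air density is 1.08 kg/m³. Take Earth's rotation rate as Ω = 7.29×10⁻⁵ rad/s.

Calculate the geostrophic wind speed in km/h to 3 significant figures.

20.7 km/h

Coriolis parameter at 21°S:
f = 2Ω sin φ = 2 × 7.29×10⁻⁵ × sin 21° = 5.23×10⁻⁵ s⁻¹
Pressure gradient: |∂P/∂n| = 200 Pa / 615000 m = 3.25×10⁻⁴ Pa/m
Geostrophic balance (pressure-gradient force = Coriolis force):
V_g = (1/(fρ)) |∂P/∂n| = 3.25×10⁻⁴ / (5.23×10⁻⁵ × 1.08) = 5.76 m/s
Converting: 5.76 m/s × 3.6 = 20.7 km/h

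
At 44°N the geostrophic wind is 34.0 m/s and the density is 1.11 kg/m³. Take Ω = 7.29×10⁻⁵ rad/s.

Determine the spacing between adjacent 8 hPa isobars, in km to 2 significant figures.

Coriolis parameter at 44°N:
f = 2Ω sin φ = 2 × 7.29×10⁻⁵ × sin 44° = 1.01×10⁻⁴ s⁻¹
Geostrophic balance rearranged: |∂P/∂n| = f ρ V_g
|∂P/∂n| = 1.01×10⁻⁴ × 1.11 × 34.0 = 3.82×10⁻³ Pa/m
Isobar spacing: Δn = ΔP/|∂P/∂n| = 800 Pa / 3.82×10⁻³ Pa/m = 209295 m ≈ 210 km

210 km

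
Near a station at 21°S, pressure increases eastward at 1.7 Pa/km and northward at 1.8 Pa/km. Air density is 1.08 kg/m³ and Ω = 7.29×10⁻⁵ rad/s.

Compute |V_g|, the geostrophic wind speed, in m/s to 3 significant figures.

Coriolis parameter at 21°S:
f = 2Ω sin φ = 2 × 7.29×10⁻⁵ × sin 21° = 5.23×10⁻⁵ s⁻¹
In the Southern Hemisphere f is negative: f = −5.23×10⁻⁵ s⁻¹.
Component geostrophic relations (x east, y north):
u_g = −(1/(fρ)) ∂P/∂y,  v_g = (1/(fρ)) ∂P/∂x
u_g = −(1.8×10⁻³)/(−5.23×10⁻⁵ × 1.08) = 31.9 m/s;  v_g = (1.7×10⁻³)/(−5.23×10⁻⁵ × 1.08) = −30.1 m/s
|V_g| = √(u_g² + v_g²) = 43.9 m/s

43.9 m/s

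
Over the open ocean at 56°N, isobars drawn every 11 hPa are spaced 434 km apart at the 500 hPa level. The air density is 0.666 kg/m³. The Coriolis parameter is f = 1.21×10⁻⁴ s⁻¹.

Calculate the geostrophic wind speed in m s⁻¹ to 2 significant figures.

Pressure gradient: |∂P/∂n| = 1100 Pa / 434000 m = 2.53×10⁻³ Pa/m
Geostrophic balance (pressure-gradient force = Coriolis force):
V_g = (1/(fρ)) |∂P/∂n| = 2.53×10⁻³ / (1.21×10⁻⁴ × 0.666) = 31.5 m/s

31 m s⁻¹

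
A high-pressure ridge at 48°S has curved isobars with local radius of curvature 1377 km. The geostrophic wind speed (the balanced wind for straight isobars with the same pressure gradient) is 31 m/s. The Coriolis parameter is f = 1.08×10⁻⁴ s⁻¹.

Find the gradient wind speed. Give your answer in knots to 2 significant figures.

86 knots

Around a high, pressure-gradient force acts outward with centrifugal, so Coriolis balances both:
fV = (1/ρ)|∂P/∂n| + V²/R  →  V² − fR·V + fR·V_g = 0
With fR = 1.08×10⁻⁴ × 1377×10³ m = 149 m/s:
V = [fR − √((fR)² − 4 fR V_g)]/2 = [149 − √(149² − 4×149×31)]/2 = 44 m/s
Supergeostrophic (V > V_g = 31 m/s), as expected around a high.
Converting: 44 m/s × 1.944 = 86 knots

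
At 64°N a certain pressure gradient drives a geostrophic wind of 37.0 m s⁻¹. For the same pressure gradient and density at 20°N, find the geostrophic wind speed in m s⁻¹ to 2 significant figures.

97 m s⁻¹

With the same pressure gradient and density, V_g ∝ 1/f ∝ 1/sin φ.
V₂ = V₁ · sin φ₁ / sin φ₂ = 37.0 × sin 64° / sin 20°
V₂ = 37.0 × 0.8988/0.3420 = 97 m s⁻¹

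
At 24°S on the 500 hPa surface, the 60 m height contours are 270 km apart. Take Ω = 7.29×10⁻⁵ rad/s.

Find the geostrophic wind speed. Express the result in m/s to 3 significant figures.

Coriolis parameter at 24°S:
f = 2Ω sin φ = 2 × 7.29×10⁻⁵ × sin 24° = 5.93×10⁻⁵ s⁻¹
Height gradient: |∂Z/∂n| = 60 m / 270000 m = 2.22×10⁻⁴
On a pressure surface, geostrophic balance gives V_g = (g/f)|∂Z/∂n|:
V_g = 9.81 × 2.22×10⁻⁴ / 5.93×10⁻⁵ = 36.8 m/s

36.8 m/s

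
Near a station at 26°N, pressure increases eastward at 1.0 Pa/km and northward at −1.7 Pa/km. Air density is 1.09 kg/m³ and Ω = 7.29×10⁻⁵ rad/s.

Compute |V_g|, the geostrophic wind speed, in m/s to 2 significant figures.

28 m/s

Coriolis parameter at 26°N:
f = 2Ω sin φ = 2 × 7.29×10⁻⁵ × sin 26° = 6.39×10⁻⁵ s⁻¹
Component geostrophic relations (x east, y north):
u_g = −(1/(fρ)) ∂P/∂y,  v_g = (1/(fρ)) ∂P/∂x
u_g = −(−1.7×10⁻³)/(6.39×10⁻⁵ × 1.09) = 24.4 m/s;  v_g = (1.0×10⁻³)/(6.39×10⁻⁵ × 1.09) = 14.4 m/s
|V_g| = √(u_g² + v_g²) = 28.3 m/s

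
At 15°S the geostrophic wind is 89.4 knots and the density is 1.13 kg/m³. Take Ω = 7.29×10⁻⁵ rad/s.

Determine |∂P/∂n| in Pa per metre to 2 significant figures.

2.0×10⁻³ Pa/m

Coriolis parameter at 15°S:
f = 2Ω sin φ = 2 × 7.29×10⁻⁵ × sin 15° = 3.77×10⁻⁵ s⁻¹
Wind speed in SI: 89.4 knots = 46.0 m/s
Geostrophic balance rearranged: |∂P/∂n| = f ρ V_g
|∂P/∂n| = 3.77×10⁻⁵ × 1.13 × 46.0 = 1.96×10⁻³ Pa/m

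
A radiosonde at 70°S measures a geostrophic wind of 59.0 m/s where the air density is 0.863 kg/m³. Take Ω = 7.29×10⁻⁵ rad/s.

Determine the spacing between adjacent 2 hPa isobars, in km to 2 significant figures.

Coriolis parameter at 70°S:
f = 2Ω sin φ = 2 × 7.29×10⁻⁵ × sin 70° = 1.37×10⁻⁴ s⁻¹
Geostrophic balance rearranged: |∂P/∂n| = f ρ V_g
|∂P/∂n| = 1.37×10⁻⁴ × 0.863 × 59.0 = 6.98×10⁻³ Pa/m
Isobar spacing: Δn = ΔP/|∂P/∂n| = 200 Pa / 6.98×10⁻³ Pa/m = 28670 m ≈ 29 km

29 km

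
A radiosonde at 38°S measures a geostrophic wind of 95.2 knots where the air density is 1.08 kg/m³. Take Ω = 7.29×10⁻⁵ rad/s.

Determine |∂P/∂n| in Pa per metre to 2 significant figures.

Coriolis parameter at 38°S:
f = 2Ω sin φ = 2 × 7.29×10⁻⁵ × sin 38° = 8.98×10⁻⁵ s⁻¹
Wind speed in SI: 95.2 knots = 49.0 m/s
Geostrophic balance rearranged: |∂P/∂n| = f ρ V_g
|∂P/∂n| = 8.98×10⁻⁵ × 1.08 × 49.0 = 4.75×10⁻³ Pa/m

4.7×10⁻³ Pa/m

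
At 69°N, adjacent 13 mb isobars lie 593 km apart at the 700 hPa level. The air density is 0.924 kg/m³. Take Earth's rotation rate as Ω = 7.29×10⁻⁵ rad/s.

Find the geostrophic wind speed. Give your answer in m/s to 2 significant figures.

17 m/s

Coriolis parameter at 69°N:
f = 2Ω sin φ = 2 × 7.29×10⁻⁵ × sin 69° = 1.36×10⁻⁴ s⁻¹
Pressure gradient: |∂P/∂n| = 1300 Pa / 593000 m = 2.19×10⁻³ Pa/m
Geostrophic balance (pressure-gradient force = Coriolis force):
V_g = (1/(fρ)) |∂P/∂n| = 2.19×10⁻³ / (1.36×10⁻⁴ × 0.924) = 17.4 m/s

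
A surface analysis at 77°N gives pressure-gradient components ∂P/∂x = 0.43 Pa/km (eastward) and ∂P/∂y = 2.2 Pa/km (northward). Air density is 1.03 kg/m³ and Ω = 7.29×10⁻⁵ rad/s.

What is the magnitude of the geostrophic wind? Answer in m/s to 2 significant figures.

15 m/s

Coriolis parameter at 77°N:
f = 2Ω sin φ = 2 × 7.29×10⁻⁵ × sin 77° = 1.42×10⁻⁴ s⁻¹
Component geostrophic relations (x east, y north):
u_g = −(1/(fρ)) ∂P/∂y,  v_g = (1/(fρ)) ∂P/∂x
u_g = −(2.2×10⁻³)/(1.42×10⁻⁴ × 1.03) = −15.0 m/s;  v_g = (0.43×10⁻³)/(1.42×10⁻⁴ × 1.03) = 2.94 m/s
|V_g| = √(u_g² + v_g²) = 15.3 m/s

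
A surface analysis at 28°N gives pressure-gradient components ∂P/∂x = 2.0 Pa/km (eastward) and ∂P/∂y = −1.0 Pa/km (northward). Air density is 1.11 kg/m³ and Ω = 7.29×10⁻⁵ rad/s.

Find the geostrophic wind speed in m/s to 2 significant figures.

29 m/s

Coriolis parameter at 28°N:
f = 2Ω sin φ = 2 × 7.29×10⁻⁵ × sin 28° = 6.84×10⁻⁵ s⁻¹
Component geostrophic relations (x east, y north):
u_g = −(1/(fρ)) ∂P/∂y,  v_g = (1/(fρ)) ∂P/∂x
u_g = −(−1.0×10⁻³)/(6.84×10⁻⁵ × 1.11) = 13.2 m/s;  v_g = (2.0×10⁻³)/(6.84×10⁻⁵ × 1.11) = 26.3 m/s
|V_g| = √(u_g² + v_g²) = 29.4 m/s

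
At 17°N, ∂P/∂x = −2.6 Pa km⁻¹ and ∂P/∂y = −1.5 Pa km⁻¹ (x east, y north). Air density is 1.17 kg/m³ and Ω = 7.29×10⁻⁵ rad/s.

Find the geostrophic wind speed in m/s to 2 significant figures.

60 m/s

Coriolis parameter at 17°N:
f = 2Ω sin φ = 2 × 7.29×10⁻⁵ × sin 17° = 4.26×10⁻⁵ s⁻¹
Component geostrophic relations (x east, y north):
u_g = −(1/(fρ)) ∂P/∂y,  v_g = (1/(fρ)) ∂P/∂x
u_g = −(−1.5×10⁻³)/(4.26×10⁻⁵ × 1.17) = 30.1 m/s;  v_g = (−2.6×10⁻³)/(4.26×10⁻⁵ × 1.17) = −52.1 m/s
|V_g| = √(u_g² + v_g²) = 60.2 m/s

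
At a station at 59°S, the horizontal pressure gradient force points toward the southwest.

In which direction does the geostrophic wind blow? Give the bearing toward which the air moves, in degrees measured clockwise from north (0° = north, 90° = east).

135°

The pressure-gradient force points toward the southwest (bearing 225°).
Geostrophic balance: in the Southern Hemisphere the Coriolis force deflects motion to the left, so the geostrophic wind blows 90° to the left of the pressure-gradient force (low pressure on the right).
Rotating 225° by 90° counterclockwise gives 135° — the wind blows toward the southeast.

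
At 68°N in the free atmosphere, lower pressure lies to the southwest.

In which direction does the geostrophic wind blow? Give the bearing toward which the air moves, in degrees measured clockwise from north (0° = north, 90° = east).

The pressure-gradient force points toward the southwest (bearing 225°).
Geostrophic balance: in the Northern Hemisphere the Coriolis force deflects motion to the right, so the geostrophic wind blows 90° to the right of the pressure-gradient force (low pressure on the left).
Rotating 225° by 90° clockwise gives 315° — the wind blows toward the northwest.

315°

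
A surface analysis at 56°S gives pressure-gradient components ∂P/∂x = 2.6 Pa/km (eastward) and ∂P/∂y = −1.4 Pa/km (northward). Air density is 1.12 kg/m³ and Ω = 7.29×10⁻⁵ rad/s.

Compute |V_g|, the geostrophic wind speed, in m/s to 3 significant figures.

Coriolis parameter at 56°S:
f = 2Ω sin φ = 2 × 7.29×10⁻⁵ × sin 56° = 1.21×10⁻⁴ s⁻¹
In the Southern Hemisphere f is negative: f = −1.21×10⁻⁴ s⁻¹.
Component geostrophic relations (x east, y north):
u_g = −(1/(fρ)) ∂P/∂y,  v_g = (1/(fρ)) ∂P/∂x
u_g = −(−1.4×10⁻³)/(−1.21×10⁻⁴ × 1.12) = −10.3 m/s;  v_g = (2.6×10⁻³)/(−1.21×10⁻⁴ × 1.12) = −19.2 m/s
|V_g| = √(u_g² + v_g²) = 21.8 m/s

21.8 m/s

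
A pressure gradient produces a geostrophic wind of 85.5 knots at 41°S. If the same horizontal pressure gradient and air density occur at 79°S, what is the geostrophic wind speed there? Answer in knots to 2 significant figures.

57 knots

With the same pressure gradient and density, V_g ∝ 1/f ∝ 1/sin φ.
V₂ = V₁ · sin φ₁ / sin φ₂ = 85.5 × sin 41° / sin 79°
V₂ = 85.5 × 0.6561/0.9816 = 57 knots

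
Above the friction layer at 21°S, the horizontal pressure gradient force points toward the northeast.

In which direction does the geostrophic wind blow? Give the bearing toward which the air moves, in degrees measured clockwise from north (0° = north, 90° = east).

315°

The pressure-gradient force points toward the northeast (bearing 045°).
Geostrophic balance: in the Southern Hemisphere the Coriolis force deflects motion to the left, so the geostrophic wind blows 90° to the left of the pressure-gradient force (low pressure on the right).
Rotating 045° by 90° counterclockwise gives 315° — the wind blows toward the northwest.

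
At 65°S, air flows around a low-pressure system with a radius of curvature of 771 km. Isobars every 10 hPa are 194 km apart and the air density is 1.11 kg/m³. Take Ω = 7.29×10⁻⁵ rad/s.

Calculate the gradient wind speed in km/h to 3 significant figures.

99.5 km/h

Coriolis parameter at 65°S:
f = 2Ω sin φ = 2 × 7.29×10⁻⁵ × sin 65° = 1.32×10⁻⁴ s⁻¹
Pressure gradient: |∂P/∂n| = 1000 Pa / 194000 m = 5.15×10⁻³ Pa/m
Geostrophic speed: V_g = |∂P/∂n|/(fρ) = 5.15×10⁻³/(1.32×10⁻⁴ × 1.11) = 35.1 m/s
Around a low, centrifugal force acts outward with Coriolis, so pressure-gradient force balances both:
(1/ρ)|∂P/∂n| = fV + V²/R  →  V² + fR·V − fR·V_g = 0
With fR = 1.32×10⁻⁴ × 771×10³ m = 102 m/s:
V = [−fR + √((fR)² + 4 fR V_g)]/2 = [−102 + √(102² + 4×102×35.1)]/2 = 27.6 m/s
Subgeostrophic (V < V_g = 35.1 m/s), as expected around a low.
Converting: 27.6 m/s × 3.6 = 99.5 km/h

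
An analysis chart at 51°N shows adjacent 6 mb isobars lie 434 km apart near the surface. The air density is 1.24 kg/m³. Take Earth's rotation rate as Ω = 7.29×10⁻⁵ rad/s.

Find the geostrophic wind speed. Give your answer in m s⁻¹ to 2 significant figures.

9.8 m s⁻¹

Coriolis parameter at 51°N:
f = 2Ω sin φ = 2 × 7.29×10⁻⁵ × sin 51° = 1.13×10⁻⁴ s⁻¹
Pressure gradient: |∂P/∂n| = 600 Pa / 434000 m = 1.38×10⁻³ Pa/m
Geostrophic balance (pressure-gradient force = Coriolis force):
V_g = (1/(fρ)) |∂P/∂n| = 1.38×10⁻³ / (1.13×10⁻⁴ × 1.24) = 9.84 m/s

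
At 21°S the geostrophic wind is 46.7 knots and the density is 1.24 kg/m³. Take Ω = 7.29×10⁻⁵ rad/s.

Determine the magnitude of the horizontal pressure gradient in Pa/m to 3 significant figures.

1.56×10⁻³ Pa/m

Coriolis parameter at 21°S:
f = 2Ω sin φ = 2 × 7.29×10⁻⁵ × sin 21° = 5.23×10⁻⁵ s⁻¹
Wind speed in SI: 46.7 knots = 24.0 m/s
Geostrophic balance rearranged: |∂P/∂n| = f ρ V_g
|∂P/∂n| = 5.23×10⁻⁵ × 1.24 × 24.0 = 1.56×10⁻³ Pa/m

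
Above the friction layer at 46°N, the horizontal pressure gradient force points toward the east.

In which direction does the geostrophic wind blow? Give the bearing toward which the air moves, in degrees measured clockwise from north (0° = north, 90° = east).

180°

The pressure-gradient force points toward the east (bearing 090°).
Geostrophic balance: in the Northern Hemisphere the Coriolis force deflects motion to the right, so the geostrophic wind blows 90° to the right of the pressure-gradient force (low pressure on the left).
Rotating 090° by 90° clockwise gives 180° — the wind blows toward the south.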